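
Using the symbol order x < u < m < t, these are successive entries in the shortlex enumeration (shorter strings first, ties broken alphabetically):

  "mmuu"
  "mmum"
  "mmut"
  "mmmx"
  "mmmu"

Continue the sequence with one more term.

Treat mmmu as a base-4 numeral over the given alphabet and add one, carrying through any trailing t's.

mmmm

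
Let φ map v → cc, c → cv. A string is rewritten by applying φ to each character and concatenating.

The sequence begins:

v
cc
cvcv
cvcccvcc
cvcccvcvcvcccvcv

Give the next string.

cvcccvcvcvcccvcccvcccvcvcvcccvcc

Applying the rule to each of the 16 symbols of cvcccvcvcvcccvcv gives the pieces cv cc cv cv cv cc cv cc cv cc cv cv cv cc cv cc, which concatenate to the answer.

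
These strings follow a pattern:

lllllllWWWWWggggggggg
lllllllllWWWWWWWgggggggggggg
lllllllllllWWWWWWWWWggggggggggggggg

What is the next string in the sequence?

Each string has the form l^{2n+1} W^{2n-1} g^{3n}, where the shown terms are n = 3, 4, 5.
Setting n = 6 gives 13, 11, 18 characters in each block.

lllllllllllllWWWWWWWWWWWgggggggggggggggggg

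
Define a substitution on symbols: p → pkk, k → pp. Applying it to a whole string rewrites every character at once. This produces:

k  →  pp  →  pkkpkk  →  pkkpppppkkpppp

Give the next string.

Rewriting the 14 symbols of pkkpppppkkpppp one by one yields pkk pp pp pkk pkk pkk pkk pkk pp pp pkk pkk pkk pkk; concatenated:

pkkpppppkkpkkpkkpkkpkkpppppkkpkkpkkpkk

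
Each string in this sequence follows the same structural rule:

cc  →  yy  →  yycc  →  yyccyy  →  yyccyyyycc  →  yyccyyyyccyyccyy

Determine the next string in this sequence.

From term 3 onward, concatenate the last term with the second-to-last: yy·cc = yycc, yycc·yy = yyccyy, …
So term 7 is yyccyyyyccyyccyy·yyccyyyycc.

yyccyyyyccyyccyyyyccyyyycc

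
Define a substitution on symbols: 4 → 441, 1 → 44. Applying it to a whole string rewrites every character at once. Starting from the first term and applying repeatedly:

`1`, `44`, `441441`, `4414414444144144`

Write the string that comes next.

44144144441441444414414414414444144144441441

φ(4414414444144144) expands symbol-by-symbol to 441 441 44 441 441 44 441 441 441 441 44 441 441 44 441 441; joining the 16 pieces gives the next term.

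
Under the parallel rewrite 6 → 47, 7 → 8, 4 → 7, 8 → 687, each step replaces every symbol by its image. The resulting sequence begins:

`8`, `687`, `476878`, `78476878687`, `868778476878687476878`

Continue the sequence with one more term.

Replace each of the 21 characters of 868778476878687476878 in place — 687 47 687 8 8 687 7 8 47 687 8 687 47 687 8 7 8 47 687 8 687 — and concatenate.

68747687886877847687868747687878476878687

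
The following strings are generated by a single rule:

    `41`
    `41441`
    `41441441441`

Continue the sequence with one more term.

Each string is two copies of the previous one joined by '4'.
Doubling 41441441441 with '4' between the halves:

41441441441441441441441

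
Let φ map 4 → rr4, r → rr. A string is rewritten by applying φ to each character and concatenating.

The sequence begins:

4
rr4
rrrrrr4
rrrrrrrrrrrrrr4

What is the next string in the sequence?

Replace each of the 15 characters of rrrrrrrrrrrrrr4 in place — rr rr rr rr rr rr rr rr rr rr rr rr rr rr rr4 — and concatenate.

rrrrrrrrrrrrrrrrrrrrrrrrrrrrrr4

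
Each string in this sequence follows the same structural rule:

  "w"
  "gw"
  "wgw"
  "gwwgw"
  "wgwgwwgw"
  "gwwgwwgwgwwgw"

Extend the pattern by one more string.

Each term (from the third on) is the two preceding terms concatenated in order: term 3 = w·gw = wgw.
Continuing: wgwgwwgw · gwwgwwgwgwwgw gives term 7.

wgwgwwgwgwwgwwgwgwwgw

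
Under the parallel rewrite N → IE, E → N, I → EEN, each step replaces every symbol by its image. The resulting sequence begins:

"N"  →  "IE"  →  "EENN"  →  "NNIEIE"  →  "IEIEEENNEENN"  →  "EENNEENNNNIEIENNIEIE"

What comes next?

φ(EENNEENNNNIEIENNIEIE) expands symbol-by-symbol to N N IE IE N N IE IE IE IE EEN N EEN N IE IE EEN N EEN N; joining the 20 pieces gives the next term.

NNIEIENNIEIEIEIEEENNEENNIEIEEENNEENN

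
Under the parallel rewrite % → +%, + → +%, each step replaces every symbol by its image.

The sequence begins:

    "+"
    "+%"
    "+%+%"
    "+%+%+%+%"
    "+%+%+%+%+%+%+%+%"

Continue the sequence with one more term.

Rewriting the 16 symbols of +%+%+%+%+%+%+%+% one by one yields +% +% +% +% +% +% +% +% +% +% +% +% +% +% +% +%; concatenated:

+%+%+%+%+%+%+%+%+%+%+%+%+%+%+%+%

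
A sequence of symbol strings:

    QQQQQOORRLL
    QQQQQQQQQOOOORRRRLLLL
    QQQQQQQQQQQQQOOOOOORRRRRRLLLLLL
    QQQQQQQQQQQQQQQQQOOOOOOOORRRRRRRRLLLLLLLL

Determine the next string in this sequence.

The n-th term is 4n+1 Q's then 2n O's then 2n R's then 2n L's (n = 1, 2, …).
At n = 5 the blocks have lengths 21, 10, 10, 10.

QQQQQQQQQQQQQQQQQQQQQOOOOOOOOOORRRRRRRRRRLLLLLLLLLL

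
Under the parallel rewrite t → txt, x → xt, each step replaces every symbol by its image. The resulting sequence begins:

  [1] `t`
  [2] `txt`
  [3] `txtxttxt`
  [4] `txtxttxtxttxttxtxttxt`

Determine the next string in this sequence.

Replace each of the 21 characters of txtxttxtxttxttxtxttxt in place — txt xt txt xt txt txt xt txt xt txt txt xt txt txt xt txt xt txt txt xt txt — and concatenate.

txtxttxtxttxttxtxttxtxttxttxtxttxttxtxttxtxttxttxtxttxt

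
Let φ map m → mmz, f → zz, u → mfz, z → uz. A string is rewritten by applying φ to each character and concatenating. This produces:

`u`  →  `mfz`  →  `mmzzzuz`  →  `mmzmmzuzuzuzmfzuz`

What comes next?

mmzmmzuzmmzmmzuzmfzuzmfzuzmfzuzmmzzzuzmfzuz

Applying the rule to each of the 17 symbols of mmzmmzuzuzuzmfzuz gives the pieces mmz mmz uz mmz mmz uz mfz uz mfz uz mfz uz mmz zz uz mfz uz, which concatenate to the answer.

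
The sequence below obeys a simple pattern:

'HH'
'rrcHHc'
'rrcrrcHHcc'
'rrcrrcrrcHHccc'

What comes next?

rrcrrcrrcrrcHHcccc

s(k+1) = rrc·s(k)·c, so each term gains rrc as a prefix and c as a suffix.
So the next term is rrc·rrcrrcrrcHHccc·c.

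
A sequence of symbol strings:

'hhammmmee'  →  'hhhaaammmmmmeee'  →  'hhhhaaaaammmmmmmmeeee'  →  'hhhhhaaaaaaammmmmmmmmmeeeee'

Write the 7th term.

hhhhhhhhaaaaaaaaaaaaammmmmmmmmmmmmmmmeeeeeeee

Each string has the form h^{n+1} a^{2n-1} m^{2n+2} e^{n+1} (n = 1, 2, …).
Setting n = 7 gives 8, 13, 16, 8 characters in each block.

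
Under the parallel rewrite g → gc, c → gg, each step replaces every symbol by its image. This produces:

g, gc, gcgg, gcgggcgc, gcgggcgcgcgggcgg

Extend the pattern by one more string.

gcgggcgcgcgggcgggcgggcgcgcgggcgc

Replace each of the 16 characters of gcgggcgcgcgggcgg in place — gc gg gc gc gc gg gc gg gc gg gc gc gc gg gc gc — and concatenate.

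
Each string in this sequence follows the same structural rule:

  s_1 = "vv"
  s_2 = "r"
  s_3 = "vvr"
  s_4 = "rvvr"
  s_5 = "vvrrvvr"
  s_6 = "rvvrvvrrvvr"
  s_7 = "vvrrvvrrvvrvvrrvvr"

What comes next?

From term 3 onward, concatenate the second-to-last term with the last: vv·r = vvr, r·vvr = rvvr, …
Continuing: rvvrvvrrvvr · vvrrvvrrvvrvvrrvvr gives term 8.

rvvrvvrrvvrvvrrvvrrvvrvvrrvvr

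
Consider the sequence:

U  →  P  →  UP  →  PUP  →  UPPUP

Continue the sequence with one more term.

This is a Fibonacci-style word recurrence s(k) = s(k−2)·s(k−1): e.g. U·P = UP.
The next term joins PUP and UPPUP.

PUPUPPUP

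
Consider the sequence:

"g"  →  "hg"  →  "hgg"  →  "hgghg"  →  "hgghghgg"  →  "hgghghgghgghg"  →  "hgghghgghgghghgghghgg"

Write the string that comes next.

hgghghgghgghghgghghgghgghghgghgghg

This is a Fibonacci-style word recurrence s(k) = s(k−1)·s(k−2): e.g. hg·g = hgg.
So term 8 is hgghghgghgghghgghghgg·hgghghgghgghg.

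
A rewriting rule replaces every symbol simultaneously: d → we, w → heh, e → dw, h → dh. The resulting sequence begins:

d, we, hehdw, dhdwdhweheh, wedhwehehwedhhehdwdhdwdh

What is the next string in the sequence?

φ(wedhwehehwedhhehdwdhdwdh) expands symbol-by-symbol to heh dw we dh heh dw dh dw dh heh dw we dh dh dw dh we heh we dh we heh we dh; joining the 24 pieces gives the next term.

hehdwwedhhehdwdhdwdhhehdwwedhdhdwdhwehehwedhwehehwedh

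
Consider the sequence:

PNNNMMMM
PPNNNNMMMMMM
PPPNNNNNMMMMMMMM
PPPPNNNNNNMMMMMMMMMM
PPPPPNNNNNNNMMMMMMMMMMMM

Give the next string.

Each string has the form P^{n-1} N^{n+1} M^{2n}, where the shown terms are n = 2, 3, 4, 5, 6.
Setting n = 7 gives 6, 8, 14 characters in each block.

PPPPPPNNNNNNNNMMMMMMMMMMMMMM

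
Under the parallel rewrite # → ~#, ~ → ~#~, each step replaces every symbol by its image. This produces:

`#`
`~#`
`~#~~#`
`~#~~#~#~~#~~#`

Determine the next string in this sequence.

Replace each of the 13 characters of ~#~~#~#~~#~~# in place — ~#~ ~# ~#~ ~#~ ~# ~#~ ~# ~#~ ~#~ ~# ~#~ ~#~ ~# — and concatenate.

~#~~#~#~~#~~#~#~~#~#~~#~~#~#~~#~~#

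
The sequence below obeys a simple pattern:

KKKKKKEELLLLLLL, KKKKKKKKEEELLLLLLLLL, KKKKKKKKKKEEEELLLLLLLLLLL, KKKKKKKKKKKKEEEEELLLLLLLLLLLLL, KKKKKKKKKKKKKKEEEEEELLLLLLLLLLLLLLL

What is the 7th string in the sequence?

KKKKKKKKKKKKKKKKKKEEEEEEEELLLLLLLLLLLLLLLLLLL

The n-th term is 2n+2 K's then n E's then 2n+3 L's, where the shown terms are n = 2, 3, 4, 5, 6.
For term 7, n = 8, so the run lengths are 18, 8, 19.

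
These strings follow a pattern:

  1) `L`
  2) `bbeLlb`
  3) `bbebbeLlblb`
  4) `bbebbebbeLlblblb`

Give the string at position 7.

Each term wraps the previous one in bbe on the left and lb on the right.
From bbebbebbeLlblblb, 3 further steps: bbebbebbeLlblblb → bbebbebbebbeLlblblblb → bbebbebbebbebbeLlblblblblb → (answer).

bbebbebbebbebbebbeLlblblblblblb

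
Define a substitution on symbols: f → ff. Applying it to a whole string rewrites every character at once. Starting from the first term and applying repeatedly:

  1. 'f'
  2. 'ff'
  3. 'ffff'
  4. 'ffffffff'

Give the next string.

ffffffffffffffff

Rewriting each symbol of ffffffff: f→ff, f→ff, f→ff, f→ff, f→ff, f→ff, f→ff, f→ff, which concatenates to ff ff ff ff ff ff ff ff.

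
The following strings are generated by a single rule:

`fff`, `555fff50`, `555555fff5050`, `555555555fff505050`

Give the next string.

s(k+1) = 555·s(k)·50, so each term gains 555 as a prefix and 50 as a suffix.
One more step from 555555555fff505050 gives the answer.

555555555555fff50505050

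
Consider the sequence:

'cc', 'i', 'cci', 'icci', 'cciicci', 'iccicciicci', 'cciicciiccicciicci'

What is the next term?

This is a Fibonacci-style word recurrence s(k) = s(k−2)·s(k−1): e.g. cc·i = cci.
So term 8 is iccicciicci·cciicciiccicciicci.

iccicciiccicciicciiccicciicci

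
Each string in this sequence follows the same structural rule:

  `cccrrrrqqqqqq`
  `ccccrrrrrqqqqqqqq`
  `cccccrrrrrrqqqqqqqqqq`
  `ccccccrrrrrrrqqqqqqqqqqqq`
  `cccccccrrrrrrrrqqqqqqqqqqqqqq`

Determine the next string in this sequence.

ccccccccrrrrrrrrrqqqqqqqqqqqqqqqq

Term n consists of n c's, followed by n+1 r's, followed by 2n q's, where the shown terms are n = 3, 4, 5, 6, 7.
At n = 8 the blocks have lengths 8, 9, 16.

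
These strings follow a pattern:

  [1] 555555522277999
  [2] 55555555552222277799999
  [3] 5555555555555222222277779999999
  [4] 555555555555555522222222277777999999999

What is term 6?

5555555555555555555555222222222222277777779999999999999

Term n consists of 3n+1 5's, followed by 2n-1 2's, followed by n 7's, followed by 2n-1 9's, where the shown terms are n = 2, 3, 4, 5.
Setting n = 7 gives 22, 13, 7, 13 characters in each block.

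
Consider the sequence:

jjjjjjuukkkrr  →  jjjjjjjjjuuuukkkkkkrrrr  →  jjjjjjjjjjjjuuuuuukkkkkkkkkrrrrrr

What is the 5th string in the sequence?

jjjjjjjjjjjjjjjjjjuuuuuuuuuukkkkkkkkkkkkkkkrrrrrrrrrr

Reading off run lengths: j runs 6, 9, 12; u runs 2, 4, 6; k runs 3, 6, 9; r runs 2, 4, 6 — each is linear in n (n = 1, 2, …).
Setting n = 5 gives 18, 10, 15, 10 characters in each block.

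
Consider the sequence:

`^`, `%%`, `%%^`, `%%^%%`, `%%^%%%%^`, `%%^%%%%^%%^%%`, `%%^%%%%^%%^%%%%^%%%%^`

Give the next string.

From term 3 onward, concatenate the last term with the second-to-last: %%·^ = %%^, %%^·%% = %%^%%, …
So term 8 is %%^%%%%^%%^%%%%^%%%%^·%%^%%%%^%%^%%.

%%^%%%%^%%^%%%%^%%%%^%%^%%%%^%%^%%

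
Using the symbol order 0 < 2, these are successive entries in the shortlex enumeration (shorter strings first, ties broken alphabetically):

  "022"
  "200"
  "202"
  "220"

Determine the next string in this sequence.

222

Treat 220 as a base-2 numeral over the given alphabet and add one, carrying through any trailing 2's.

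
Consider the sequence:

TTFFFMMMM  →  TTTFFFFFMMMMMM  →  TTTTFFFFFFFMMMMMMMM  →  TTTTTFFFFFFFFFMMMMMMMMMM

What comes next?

TTTTTTFFFFFFFFFFFMMMMMMMMMMMM

Each string has the form T^{n} F^{2n-1} M^{2n}, where the shown terms are n = 2, 3, 4, 5.
Setting n = 6 gives 6, 11, 12 characters in each block.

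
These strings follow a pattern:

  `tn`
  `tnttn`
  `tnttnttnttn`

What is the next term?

Each string is two copies of the previous one joined by 't'.
So the next term is two copies of tnttnttnttn with 't' between the halves.

tnttnttnttnttnttnttnttn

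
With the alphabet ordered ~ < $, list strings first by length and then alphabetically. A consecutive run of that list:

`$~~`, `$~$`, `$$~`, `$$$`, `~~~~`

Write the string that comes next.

~~~$

Find the rightmost character of ~~~~ below $, bump it to the next letter, and reset everything to its right to ~.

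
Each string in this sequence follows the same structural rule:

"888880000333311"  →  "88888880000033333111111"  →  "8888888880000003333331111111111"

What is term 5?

The n-th term is 2n+3 8's then n+3 0's then n+3 3's then 4n-2 1's (n = 1, 2, …).
At n = 5 the blocks have lengths 13, 8, 8, 18.

88888888888880000000033333333111111111111111111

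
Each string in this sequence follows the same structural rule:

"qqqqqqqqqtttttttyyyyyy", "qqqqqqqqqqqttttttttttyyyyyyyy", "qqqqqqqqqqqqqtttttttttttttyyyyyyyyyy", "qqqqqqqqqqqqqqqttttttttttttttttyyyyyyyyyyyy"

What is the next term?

Reading off run lengths: q runs 9, 11, 13, 15; t runs 7, 10, 13, 16; y runs 6, 8, 10, 12 — each is linear in n, where the shown terms are n = 3, 4, 5, 6.
For the next term, n = 7, so the run lengths are 17, 19, 14.

qqqqqqqqqqqqqqqqqtttttttttttttttttttyyyyyyyyyyyyyy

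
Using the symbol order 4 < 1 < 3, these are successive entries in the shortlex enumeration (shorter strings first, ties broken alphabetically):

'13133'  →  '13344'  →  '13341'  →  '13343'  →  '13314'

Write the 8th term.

13334

Advancing 3 positions from 13314 through 13314 → 13311 → 13313 reaches term 8.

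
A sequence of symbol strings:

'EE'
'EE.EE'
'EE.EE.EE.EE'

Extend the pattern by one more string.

EE.EE.EE.EE.EE.EE.EE.EE

s(k+1) = s(k)·.·s(k) — each term doubles the last with '.' between the halves.
So the next term is two copies of EE.EE.EE.EE with '.' between the halves.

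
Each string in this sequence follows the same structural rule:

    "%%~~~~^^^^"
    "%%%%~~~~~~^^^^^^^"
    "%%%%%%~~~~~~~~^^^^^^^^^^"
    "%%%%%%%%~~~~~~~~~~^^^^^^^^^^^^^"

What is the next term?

Reading off run lengths: % runs 2, 4, 6, 8; ~ runs 4, 6, 8, 10; ^ runs 4, 7, 10, 13 — each is linear in n (n = 1, 2, …).
At n = 5 the blocks have lengths 10, 12, 16.

%%%%%%%%%%~~~~~~~~~~~~^^^^^^^^^^^^^^^^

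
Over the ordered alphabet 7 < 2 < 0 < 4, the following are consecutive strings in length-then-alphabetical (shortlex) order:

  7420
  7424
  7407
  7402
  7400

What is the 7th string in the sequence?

Stepping forward 2 times from 7400: 7400 → 7404, then the target.

7447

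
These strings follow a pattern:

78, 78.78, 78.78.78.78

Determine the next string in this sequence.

78.78.78.78.78.78.78.78

s(k+1) = s(k)·.·s(k) — each term doubles the last with '.' between the halves.
One more doubling of 78.78.78.78 gives the answer.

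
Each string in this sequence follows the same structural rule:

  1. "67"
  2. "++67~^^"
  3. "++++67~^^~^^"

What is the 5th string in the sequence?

++++++++67~^^~^^~^^~^^

Each term wraps the previous one in ++ on the left and ~^^ on the right.
From ++++67~^^~^^, 2 further steps: ++++67~^^~^^ → ++++++67~^^~^^~^^ → (answer).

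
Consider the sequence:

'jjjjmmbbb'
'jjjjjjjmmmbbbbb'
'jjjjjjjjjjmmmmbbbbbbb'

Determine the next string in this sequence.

Reading off run lengths: j runs 4, 7, 10; m runs 2, 3, 4; b runs 3, 5, 7 — each is linear in n (n = 1, 2, …).
At n = 4 the blocks have lengths 13, 5, 9.

jjjjjjjjjjjjjmmmmmbbbbbbbbb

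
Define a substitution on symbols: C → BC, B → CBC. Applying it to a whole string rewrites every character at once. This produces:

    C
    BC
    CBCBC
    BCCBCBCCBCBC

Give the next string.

CBCBCBCCBCBCCBCBCBCCBCBCCBCBC

Rewriting each symbol of BCCBCBCCBCBC: B→CBC, C→BC, C→BC, B→CBC, C→BC, B→CBC, C→BC, C→BC, B→CBC, C→BC, B→CBC, C→BC, which concatenates to CBC BC BC CBC BC CBC BC BC CBC BC CBC BC.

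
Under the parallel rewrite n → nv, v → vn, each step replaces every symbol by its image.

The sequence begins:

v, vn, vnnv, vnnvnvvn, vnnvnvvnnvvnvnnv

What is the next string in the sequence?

Replace each of the 16 characters of vnnvnvvnnvvnvnnv in place — vn nv nv vn nv vn vn nv nv vn vn nv vn nv nv vn — and concatenate.

vnnvnvvnnvvnvnnvnvvnvnnvvnnvnvvn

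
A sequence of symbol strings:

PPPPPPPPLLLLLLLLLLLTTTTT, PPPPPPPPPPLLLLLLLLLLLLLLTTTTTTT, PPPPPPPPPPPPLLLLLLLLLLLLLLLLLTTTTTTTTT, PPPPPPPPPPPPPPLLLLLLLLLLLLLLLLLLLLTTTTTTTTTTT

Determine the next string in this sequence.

Reading off run lengths: P runs 8, 10, 12, 14; L runs 11, 14, 17, 20; T runs 5, 7, 9, 11 — each is linear in n, where the shown terms are n = 3, 4, 5, 6.
Setting n = 7 gives 16, 23, 13 characters in each block.

PPPPPPPPPPPPPPPPLLLLLLLLLLLLLLLLLLLLLLLTTTTTTTTTTTTT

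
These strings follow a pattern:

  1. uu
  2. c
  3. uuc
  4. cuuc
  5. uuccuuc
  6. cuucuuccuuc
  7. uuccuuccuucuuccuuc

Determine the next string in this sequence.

This is a Fibonacci-style word recurrence s(k) = s(k−2)·s(k−1): e.g. uu·c = uuc.
So term 8 is cuucuuccuuc·uuccuuccuucuuccuuc.

cuucuuccuucuuccuuccuucuuccuuc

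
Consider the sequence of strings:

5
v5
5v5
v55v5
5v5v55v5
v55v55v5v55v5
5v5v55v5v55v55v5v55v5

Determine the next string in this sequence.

Each term (from the third on) is the two preceding terms concatenated in order: term 3 = 5·v5 = 5v5.
The next term joins v55v55v5v55v5 and 5v5v55v5v55v55v5v55v5.

v55v55v5v55v55v5v55v5v55v55v5v55v5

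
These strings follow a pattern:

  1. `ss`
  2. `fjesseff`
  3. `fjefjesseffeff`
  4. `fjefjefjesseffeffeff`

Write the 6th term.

Every step adds fje to the front and eff to the end of the previous string.
From fjefjefjesseffeffeff, 2 further steps: fjefjefjesseffeffeff → fjefjefjefjesseffeffeffeff → (answer).

fjefjefjefjefjesseffeffeffeffeff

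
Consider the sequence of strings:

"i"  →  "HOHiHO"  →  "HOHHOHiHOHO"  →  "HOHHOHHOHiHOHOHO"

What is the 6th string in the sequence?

HOHHOHHOHHOHHOHiHOHOHOHOHO

Each term wraps the previous one in HOH on the left and HO on the right.
From HOHHOHHOHiHOHOHO, 2 further steps: HOHHOHHOHiHOHOHO → HOHHOHHOHHOHiHOHOHOHO → (answer).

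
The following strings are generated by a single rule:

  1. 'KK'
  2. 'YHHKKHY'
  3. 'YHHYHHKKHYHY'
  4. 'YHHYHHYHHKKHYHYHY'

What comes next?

Each term wraps the previous one in YHH on the left and HY on the right.
One more step from YHHYHHYHHKKHYHYHY gives the answer.

YHHYHHYHHYHHKKHYHYHYHY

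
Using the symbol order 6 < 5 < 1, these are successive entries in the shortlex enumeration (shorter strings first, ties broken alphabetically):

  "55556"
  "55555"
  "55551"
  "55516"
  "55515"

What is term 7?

55166

Continuing the enumeration 2 steps past 55515: 55515 → 55511 → (answer).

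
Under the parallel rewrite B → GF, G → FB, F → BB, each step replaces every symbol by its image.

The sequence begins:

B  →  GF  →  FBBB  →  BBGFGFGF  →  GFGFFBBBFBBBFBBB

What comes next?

FBBBFBBBBBGFGFGFBBGFGFGFBBGFGFGF

Replace each of the 16 characters of GFGFFBBBFBBBFBBB in place — FB BB FB BB BB GF GF GF BB GF GF GF BB GF GF GF — and concatenate.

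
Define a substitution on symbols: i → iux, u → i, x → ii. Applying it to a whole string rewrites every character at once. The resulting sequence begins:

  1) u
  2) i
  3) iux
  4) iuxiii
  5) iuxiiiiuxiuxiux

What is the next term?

Rewriting the 15 symbols of iuxiiiiuxiuxiux one by one yields iux i ii iux iux iux iux i ii iux i ii iux i ii; concatenated:

iuxiiiiuxiuxiuxiuxiiiiuxiiiiuxiii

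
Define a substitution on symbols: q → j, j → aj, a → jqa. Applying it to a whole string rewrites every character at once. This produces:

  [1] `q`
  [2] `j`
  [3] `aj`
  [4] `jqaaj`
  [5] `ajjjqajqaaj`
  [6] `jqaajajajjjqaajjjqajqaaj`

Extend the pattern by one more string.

Replace each of the 24 characters of jqaajajajjjqaajjjqajqaaj in place — aj j jqa jqa aj jqa aj jqa aj aj aj j jqa jqa aj aj aj j jqa aj j jqa jqa aj — and concatenate.

ajjjqajqaajjqaajjqaajajajjjqajqaajajajjjqaajjjqajqaaj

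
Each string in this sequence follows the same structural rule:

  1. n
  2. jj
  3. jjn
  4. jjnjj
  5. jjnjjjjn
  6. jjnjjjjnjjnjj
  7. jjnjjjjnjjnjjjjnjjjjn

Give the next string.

jjnjjjjnjjnjjjjnjjjjnjjnjjjjnjjnjj

Each term (from the third on) is the previous term followed by the one before it: term 3 = jj·n = jjn.
So term 8 is jjnjjjjnjjnjjjjnjjjjn·jjnjjjjnjjnjj.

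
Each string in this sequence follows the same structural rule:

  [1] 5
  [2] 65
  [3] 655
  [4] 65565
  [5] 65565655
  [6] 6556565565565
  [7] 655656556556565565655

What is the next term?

6556565565565655656556556565565565

Each term (from the third on) is the previous term followed by the one before it: term 3 = 65·5 = 655.
Continuing: 655656556556565565655 · 6556565565565 gives term 8.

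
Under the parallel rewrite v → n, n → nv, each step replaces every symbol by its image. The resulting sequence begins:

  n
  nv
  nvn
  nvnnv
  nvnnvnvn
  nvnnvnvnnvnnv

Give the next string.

nvnnvnvnnvnnvnvnnvnvn

Replace each of the 13 characters of nvnnvnvnnvnnv in place — nv n nv nv n nv n nv nv n nv nv n — and concatenate.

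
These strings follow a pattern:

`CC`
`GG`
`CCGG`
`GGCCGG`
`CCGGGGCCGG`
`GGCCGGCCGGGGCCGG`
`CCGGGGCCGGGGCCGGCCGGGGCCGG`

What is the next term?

This is a Fibonacci-style word recurrence s(k) = s(k−2)·s(k−1): e.g. CC·GG = CCGG.
So term 8 is GGCCGGCCGGGGCCGG·CCGGGGCCGGGGCCGGCCGGGGCCGG.

GGCCGGCCGGGGCCGGCCGGGGCCGGGGCCGGCCGGGGCCGG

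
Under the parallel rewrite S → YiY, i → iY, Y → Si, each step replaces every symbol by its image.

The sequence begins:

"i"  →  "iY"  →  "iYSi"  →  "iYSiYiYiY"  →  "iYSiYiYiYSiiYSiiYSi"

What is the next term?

iYSiYiYiYSiiYSiiYSiYiYiYiYSiYiYiYiYSiYiYiY

φ(iYSiYiYiYSiiYSiiYSi) expands symbol-by-symbol to iY Si YiY iY Si iY Si iY Si YiY iY iY Si YiY iY iY Si YiY iY; joining the 19 pieces gives the next term.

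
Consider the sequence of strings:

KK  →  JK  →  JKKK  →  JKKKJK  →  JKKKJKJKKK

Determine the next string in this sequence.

Each term (from the third on) is the previous term followed by the one before it: term 3 = JK·KK = JKKK.
So term 6 is JKKKJKJKKK·JKKKJK.

JKKKJKJKKKJKKKJK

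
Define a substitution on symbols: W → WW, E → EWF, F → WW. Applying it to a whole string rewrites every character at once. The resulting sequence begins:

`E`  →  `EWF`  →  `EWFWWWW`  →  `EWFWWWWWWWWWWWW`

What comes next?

Applying the rule to each of the 15 symbols of EWFWWWWWWWWWWWW gives the pieces EWF WW WW WW WW WW WW WW WW WW WW WW WW WW WW, which concatenate to the answer.

EWFWWWWWWWWWWWWWWWWWWWWWWWWWWWW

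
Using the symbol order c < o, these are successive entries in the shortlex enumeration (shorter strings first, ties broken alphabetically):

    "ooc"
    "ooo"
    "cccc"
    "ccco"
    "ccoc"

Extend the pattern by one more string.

ccoo

The successor of ccoc increments the rightmost position that isn't already o and resets every position after it to c.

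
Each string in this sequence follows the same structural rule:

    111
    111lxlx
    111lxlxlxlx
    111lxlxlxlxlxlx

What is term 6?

111lxlxlxlxlxlxlxlxlxlx

Every step adds lxlx to the end: s(k+1) = s(k)·lxlx.
From 111lxlxlxlxlxlx, 2 further steps: 111lxlxlxlxlxlx → 111lxlxlxlxlxlxlxlx → (answer).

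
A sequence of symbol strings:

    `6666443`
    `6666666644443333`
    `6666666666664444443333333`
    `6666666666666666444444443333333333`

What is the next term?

6666666666666666666644444444443333333333333

Reading off run lengths: 6 runs 4, 8, 12, 16; 4 runs 2, 4, 6, 8; 3 runs 1, 4, 7, 10 — each is linear in n (n = 1, 2, …).
For the next term, n = 5, so the run lengths are 20, 10, 13.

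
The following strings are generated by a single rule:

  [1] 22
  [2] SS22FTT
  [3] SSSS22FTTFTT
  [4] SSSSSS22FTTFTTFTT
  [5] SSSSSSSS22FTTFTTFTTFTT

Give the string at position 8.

Each term wraps the previous one in SS on the left and FTT on the right.
From SSSSSSSS22FTTFTTFTTFTT, 3 further steps: SSSSSSSS22FTTFTTFTTFTT → SSSSSSSSSS22FTTFTTFTTFTTFTT → SSSSSSSSSSSS22FTTFTTFTTFTTFTTFTT → (answer).

SSSSSSSSSSSSSS22FTTFTTFTTFTTFTTFTTFTT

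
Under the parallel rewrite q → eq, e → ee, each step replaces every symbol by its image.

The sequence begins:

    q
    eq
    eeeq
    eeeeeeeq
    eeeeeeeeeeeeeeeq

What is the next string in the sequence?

eeeeeeeeeeeeeeeeeeeeeeeeeeeeeeeq

Applying the rule to each of the 16 symbols of eeeeeeeeeeeeeeeq gives the pieces ee ee ee ee ee ee ee ee ee ee ee ee ee ee ee eq, which concatenate to the answer.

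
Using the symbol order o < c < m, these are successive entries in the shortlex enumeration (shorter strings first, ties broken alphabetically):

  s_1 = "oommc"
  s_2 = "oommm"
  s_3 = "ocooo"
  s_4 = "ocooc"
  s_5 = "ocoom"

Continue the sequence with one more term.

Treat ocoom as a base-3 numeral over the given alphabet and add one, carrying through any trailing m's.

ococo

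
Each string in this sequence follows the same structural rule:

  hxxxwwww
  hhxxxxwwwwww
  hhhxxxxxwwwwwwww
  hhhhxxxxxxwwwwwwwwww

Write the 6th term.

hhhhhhxxxxxxxxwwwwwwwwwwwwww

Term n consists of n-1 h's, followed by n+1 x's, followed by 2n w's, where the shown terms are n = 2, 3, 4, 5.
For term 6, n = 7, so the run lengths are 6, 8, 14.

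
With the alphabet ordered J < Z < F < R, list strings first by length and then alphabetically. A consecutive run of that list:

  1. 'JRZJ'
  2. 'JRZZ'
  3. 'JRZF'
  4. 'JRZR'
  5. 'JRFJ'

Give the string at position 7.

JRFF

Stepping forward 2 times from JRFJ: JRFJ → JRFZ, then the target.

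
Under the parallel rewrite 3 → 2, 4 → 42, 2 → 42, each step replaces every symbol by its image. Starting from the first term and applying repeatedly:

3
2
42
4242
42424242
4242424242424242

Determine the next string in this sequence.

42424242424242424242424242424242

Applying the rule to each of the 16 symbols of 4242424242424242 gives the pieces 42 42 42 42 42 42 42 42 42 42 42 42 42 42 42 42, which concatenate to the answer.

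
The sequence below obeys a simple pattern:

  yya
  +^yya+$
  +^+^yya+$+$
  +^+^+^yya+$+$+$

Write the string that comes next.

Every step adds +^ to the front and +$ to the end of the previous string.
One more step from +^+^+^yya+$+$+$ gives the answer.

+^+^+^+^yya+$+$+$+$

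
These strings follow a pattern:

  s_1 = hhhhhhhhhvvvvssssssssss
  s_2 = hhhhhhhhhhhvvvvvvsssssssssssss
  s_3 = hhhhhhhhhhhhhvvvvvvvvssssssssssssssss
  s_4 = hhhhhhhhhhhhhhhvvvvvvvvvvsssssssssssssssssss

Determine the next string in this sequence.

Each string has the form h^{2n+3} v^{2n-2} s^{3n+1}, where the shown terms are n = 3, 4, 5, 6.
Setting n = 7 gives 17, 12, 22 characters in each block.

hhhhhhhhhhhhhhhhhvvvvvvvvvvvvssssssssssssssssssssss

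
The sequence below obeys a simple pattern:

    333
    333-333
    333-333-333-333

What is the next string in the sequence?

Each string is two copies of the previous one joined by '-'.
Doubling 333-333-333-333 with '-' between the halves:

333-333-333-333-333-333-333-333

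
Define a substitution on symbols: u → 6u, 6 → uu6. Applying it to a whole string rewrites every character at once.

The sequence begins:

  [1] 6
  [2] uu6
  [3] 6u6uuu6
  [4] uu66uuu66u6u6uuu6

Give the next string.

6u6uuu6uu66u6u6uuu6uu66uuu66uuu66u6u6uuu6

Applying the rule to each of the 17 symbols of uu66uuu66u6u6uuu6 gives the pieces 6u 6u uu6 uu6 6u 6u 6u uu6 uu6 6u uu6 6u uu6 6u 6u 6u uu6, which concatenate to the answer.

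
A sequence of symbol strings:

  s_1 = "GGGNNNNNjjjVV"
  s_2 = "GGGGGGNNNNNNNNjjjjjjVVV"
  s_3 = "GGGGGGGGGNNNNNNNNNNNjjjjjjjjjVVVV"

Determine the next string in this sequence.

Each string has the form G^{3n} N^{3n+2} j^{3n} V^{n+1} (n = 1, 2, …).
Setting n = 4 gives 12, 14, 12, 5 characters in each block.

GGGGGGGGGGGGNNNNNNNNNNNNNNjjjjjjjjjjjjVVVVV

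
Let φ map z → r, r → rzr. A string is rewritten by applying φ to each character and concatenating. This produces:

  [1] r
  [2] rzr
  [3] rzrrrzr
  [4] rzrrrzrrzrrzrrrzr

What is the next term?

Rewriting the 17 symbols of rzrrrzrrzrrzrrrzr one by one yields rzr r rzr rzr rzr r rzr rzr r rzr rzr r rzr rzr rzr r rzr; concatenated:

rzrrrzrrzrrzrrrzrrzrrrzrrzrrrzrrzrrzrrrzr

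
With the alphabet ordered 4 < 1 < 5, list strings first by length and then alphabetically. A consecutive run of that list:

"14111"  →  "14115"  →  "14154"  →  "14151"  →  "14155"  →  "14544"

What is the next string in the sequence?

14541

Find the rightmost character of 14544 below 5, bump it to the next letter, and reset everything to its right to 4.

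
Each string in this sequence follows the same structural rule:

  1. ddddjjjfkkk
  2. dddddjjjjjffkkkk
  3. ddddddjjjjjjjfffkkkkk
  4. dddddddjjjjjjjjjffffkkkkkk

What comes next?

Term n consists of n+2 d's, followed by 2n-1 j's, followed by n-1 f's, followed by n+1 k's, where the shown terms are n = 2, 3, 4, 5.
Setting n = 6 gives 8, 11, 5, 7 characters in each block.

ddddddddjjjjjjjjjjjfffffkkkkkkk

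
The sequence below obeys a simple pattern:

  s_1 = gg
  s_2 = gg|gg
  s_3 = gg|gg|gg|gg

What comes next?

s(k+1) = s(k)·|·s(k) — each term doubles the last with '|' between the halves.
One more doubling of gg|gg|gg|gg gives the answer.

gg|gg|gg|gg|gg|gg|gg|gg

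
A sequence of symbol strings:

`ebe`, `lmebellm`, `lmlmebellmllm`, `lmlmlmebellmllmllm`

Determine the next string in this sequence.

lmlmlmlmebellmllmllmllm

s(k+1) = lm·s(k)·llm, so each term gains lm as a prefix and llm as a suffix.
One more step from lmlmlmebellmllmllm gives the answer.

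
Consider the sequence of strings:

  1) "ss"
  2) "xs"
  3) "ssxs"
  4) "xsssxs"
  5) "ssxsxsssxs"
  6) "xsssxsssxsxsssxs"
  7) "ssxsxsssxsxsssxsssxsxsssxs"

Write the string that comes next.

This is a Fibonacci-style word recurrence s(k) = s(k−2)·s(k−1): e.g. ss·xs = ssxs.
The next term joins xsssxsssxsxsssxs and ssxsxsssxsxsssxsssxsxsssxs.

xsssxsssxsxsssxsssxsxsssxsxsssxsssxsxsssxs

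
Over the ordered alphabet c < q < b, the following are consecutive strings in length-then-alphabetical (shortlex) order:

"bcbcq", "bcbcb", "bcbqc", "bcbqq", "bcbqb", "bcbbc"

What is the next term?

Treat bcbbc as a base-3 numeral over the given alphabet and add one, carrying through any trailing b's.

bcbbq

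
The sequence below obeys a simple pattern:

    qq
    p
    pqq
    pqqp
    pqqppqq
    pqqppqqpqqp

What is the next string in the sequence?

pqqppqqpqqppqqppqq

This is a Fibonacci-style word recurrence s(k) = s(k−1)·s(k−2): e.g. p·qq = pqq.
So term 7 is pqqppqqpqqp·pqqppqq.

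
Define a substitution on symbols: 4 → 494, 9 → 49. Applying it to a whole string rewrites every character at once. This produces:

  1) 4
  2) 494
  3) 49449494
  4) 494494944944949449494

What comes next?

Rewriting the 21 symbols of 494494944944949449494 one by one yields 494 49 494 494 49 494 49 494 494 49 494 494 49 494 49 494 494 49 494 49 494; concatenated:

4944949449449494494944944949449449494494944944949449494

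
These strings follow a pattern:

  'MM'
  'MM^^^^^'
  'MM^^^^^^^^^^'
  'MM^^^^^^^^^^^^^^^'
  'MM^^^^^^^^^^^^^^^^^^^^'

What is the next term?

The strings grow by a fixed suffix ^^^^^ each time.
One more step from MM^^^^^^^^^^^^^^^^^^^^ gives the answer.

MM^^^^^^^^^^^^^^^^^^^^^^^^^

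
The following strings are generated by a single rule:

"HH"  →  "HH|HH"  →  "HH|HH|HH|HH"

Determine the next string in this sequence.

s(k+1) = s(k)·|·s(k) — each term doubles the last with '|' between the halves.
One more doubling of HH|HH|HH|HH gives the answer.

HH|HH|HH|HH|HH|HH|HH|HH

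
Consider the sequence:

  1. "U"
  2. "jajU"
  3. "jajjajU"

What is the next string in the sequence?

jajjajjajU

Each term is the previous one with jaj prepended.
One more step from jajjajU gives the answer.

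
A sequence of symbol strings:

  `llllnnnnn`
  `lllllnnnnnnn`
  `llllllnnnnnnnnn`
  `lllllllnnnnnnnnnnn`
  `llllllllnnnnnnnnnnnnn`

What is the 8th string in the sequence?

The n-th term is n+2 l's then 2n+1 n's, where the shown terms are n = 2, 3, 4, 5, 6.
Setting n = 9 gives 11, 19 characters in each block.

lllllllllllnnnnnnnnnnnnnnnnnnn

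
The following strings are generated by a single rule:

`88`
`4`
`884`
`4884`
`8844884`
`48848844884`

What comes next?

884488448848844884

Each term (from the third on) is the two preceding terms concatenated in order: term 3 = 88·4 = 884.
Continuing: 8844884 · 48848844884 gives term 7.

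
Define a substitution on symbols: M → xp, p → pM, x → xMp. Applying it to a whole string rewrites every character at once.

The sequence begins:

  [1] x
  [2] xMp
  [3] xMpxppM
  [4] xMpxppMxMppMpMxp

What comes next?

Applying the rule to each of the 16 symbols of xMpxppMxMppMpMxp gives the pieces xMp xp pM xMp pM pM xp xMp xp pM pM xp pM xp xMp pM, which concatenate to the answer.

xMpxppMxMppMpMxpxMpxppMpMxppMxpxMppM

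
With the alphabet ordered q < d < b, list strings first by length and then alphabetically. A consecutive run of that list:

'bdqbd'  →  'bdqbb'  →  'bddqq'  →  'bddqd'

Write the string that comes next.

Find the rightmost character of bddqd below b, bump it to the next letter, and reset everything to its right to q.

bddqb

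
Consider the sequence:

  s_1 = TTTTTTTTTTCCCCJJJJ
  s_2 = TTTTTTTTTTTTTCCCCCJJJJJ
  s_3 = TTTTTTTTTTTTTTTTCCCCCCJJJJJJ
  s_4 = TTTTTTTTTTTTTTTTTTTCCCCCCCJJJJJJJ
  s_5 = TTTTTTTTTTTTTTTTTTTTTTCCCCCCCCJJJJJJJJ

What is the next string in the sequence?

Term n consists of 3n+1 T's, followed by n+1 C's, followed by n+1 J's, where the shown terms are n = 3, 4, 5, 6, 7.
For the next term, n = 8, so the run lengths are 25, 9, 9.

TTTTTTTTTTTTTTTTTTTTTTTTTCCCCCCCCCJJJJJJJJJ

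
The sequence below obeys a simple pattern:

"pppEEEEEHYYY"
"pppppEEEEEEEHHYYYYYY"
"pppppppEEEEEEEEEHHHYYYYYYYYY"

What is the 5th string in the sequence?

pppppppppppEEEEEEEEEEEEEHHHHHYYYYYYYYYYYYYYY

Term n consists of 2n+1 p's, followed by 2n+3 E's, followed by n H's, followed by 3n Y's (n = 1, 2, …).
At n = 5 the blocks have lengths 11, 13, 5, 15.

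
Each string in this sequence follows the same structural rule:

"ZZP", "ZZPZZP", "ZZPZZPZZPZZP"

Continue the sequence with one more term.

ZZPZZPZZPZZPZZPZZPZZPZZP

s(k+1) = s(k)·s(k) — each term doubles the last.
One more doubling of ZZPZZPZZPZZP gives the answer.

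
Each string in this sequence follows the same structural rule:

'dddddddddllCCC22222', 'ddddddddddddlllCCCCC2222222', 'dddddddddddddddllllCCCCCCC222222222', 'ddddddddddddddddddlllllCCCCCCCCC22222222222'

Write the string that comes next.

dddddddddddddddddddddllllllCCCCCCCCCCC2222222222222

The n-th term is 3n+3 d's then n l's then 2n-1 C's then 2n+1 2's, where the shown terms are n = 2, 3, 4, 5.
For the next term, n = 6, so the run lengths are 21, 6, 11, 13.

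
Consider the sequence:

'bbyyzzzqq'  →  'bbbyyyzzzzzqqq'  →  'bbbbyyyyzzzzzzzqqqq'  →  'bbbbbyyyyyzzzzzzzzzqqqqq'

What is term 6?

Term n consists of n+1 b's, followed by n+1 y's, followed by 2n+1 z's, followed by n+1 q's (n = 1, 2, …).
Setting n = 6 gives 7, 7, 13, 7 characters in each block.

bbbbbbbyyyyyyyzzzzzzzzzzzzzqqqqqqq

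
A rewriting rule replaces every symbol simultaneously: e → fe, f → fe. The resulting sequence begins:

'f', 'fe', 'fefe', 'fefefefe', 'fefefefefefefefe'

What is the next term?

fefefefefefefefefefefefefefefefe

Applying the rule to each of the 16 symbols of fefefefefefefefe gives the pieces fe fe fe fe fe fe fe fe fe fe fe fe fe fe fe fe, which concatenate to the answer.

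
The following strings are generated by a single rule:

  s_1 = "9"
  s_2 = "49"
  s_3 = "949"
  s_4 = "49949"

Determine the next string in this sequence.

From term 3 onward, concatenate the second-to-last term with the last: 9·49 = 949, 49·949 = 49949, …
Continuing: 949 · 49949 gives term 5.

94949949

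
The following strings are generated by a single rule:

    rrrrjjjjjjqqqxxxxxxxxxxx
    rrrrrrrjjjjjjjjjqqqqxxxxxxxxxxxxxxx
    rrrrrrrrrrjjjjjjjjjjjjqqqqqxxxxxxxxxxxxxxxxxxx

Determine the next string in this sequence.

The n-th term is 3n-2 r's then 3n j's then n+1 q's then 4n+3 x's, where the shown terms are n = 2, 3, 4.
For the next term, n = 5, so the run lengths are 13, 15, 6, 23.

rrrrrrrrrrrrrjjjjjjjjjjjjjjjqqqqqqxxxxxxxxxxxxxxxxxxxxxxx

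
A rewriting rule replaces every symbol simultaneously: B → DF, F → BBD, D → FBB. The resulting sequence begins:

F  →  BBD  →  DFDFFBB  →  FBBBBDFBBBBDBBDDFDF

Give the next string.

Rewriting the 19 symbols of FBBBBDFBBBBDBBDDFDF one by one yields BBD DF DF DF DF FBB BBD DF DF DF DF FBB DF DF FBB FBB BBD FBB BBD; concatenated:

BBDDFDFDFDFFBBBBDDFDFDFDFFBBDFDFFBBFBBBBDFBBBBD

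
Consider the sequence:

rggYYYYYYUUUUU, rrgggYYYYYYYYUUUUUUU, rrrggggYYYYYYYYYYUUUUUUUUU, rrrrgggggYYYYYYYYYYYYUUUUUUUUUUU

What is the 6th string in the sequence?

Reading off run lengths: r runs 1, 2, 3, 4; g runs 2, 3, 4, 5; Y runs 6, 8, 10, 12; U runs 5, 7, 9, 11 — each is linear in n, where the shown terms are n = 2, 3, 4, 5.
For term 6, n = 7, so the run lengths are 6, 7, 16, 15.

rrrrrrgggggggYYYYYYYYYYYYYYYYUUUUUUUUUUUUUUU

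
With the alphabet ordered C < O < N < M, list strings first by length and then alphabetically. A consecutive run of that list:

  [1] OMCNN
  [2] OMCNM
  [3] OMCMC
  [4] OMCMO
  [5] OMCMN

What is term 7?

Advancing 2 positions from OMCMN through OMCMN → OMCMM reaches term 7.

OMOCC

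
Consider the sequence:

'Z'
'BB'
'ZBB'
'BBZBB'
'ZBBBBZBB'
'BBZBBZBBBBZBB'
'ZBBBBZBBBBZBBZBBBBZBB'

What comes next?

From term 3 onward, concatenate the second-to-last term with the last: Z·BB = ZBB, BB·ZBB = BBZBB, …
So term 8 is BBZBBZBBBBZBB·ZBBBBZBBBBZBBZBBBBZBB.

BBZBBZBBBBZBBZBBBBZBBBBZBBZBBBBZBB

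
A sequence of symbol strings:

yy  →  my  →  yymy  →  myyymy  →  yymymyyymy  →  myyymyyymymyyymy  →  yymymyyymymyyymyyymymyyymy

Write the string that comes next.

myyymyyymymyyymyyymymyyymymyyymyyymymyyymy

This is a Fibonacci-style word recurrence s(k) = s(k−2)·s(k−1): e.g. yy·my = yymy.
So term 8 is myyymyyymymyyymy·yymymyyymymyyymyyymymyyymy.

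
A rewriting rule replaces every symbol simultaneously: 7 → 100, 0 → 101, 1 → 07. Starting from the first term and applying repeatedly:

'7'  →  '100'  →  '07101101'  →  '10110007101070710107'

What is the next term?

Replace each of the 20 characters of 10110007101070710107 in place — 07 101 07 07 101 101 101 100 07 101 07 101 100 101 100 07 101 07 101 100 — and concatenate.

07101070710110110110007101071011001011000710107101100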